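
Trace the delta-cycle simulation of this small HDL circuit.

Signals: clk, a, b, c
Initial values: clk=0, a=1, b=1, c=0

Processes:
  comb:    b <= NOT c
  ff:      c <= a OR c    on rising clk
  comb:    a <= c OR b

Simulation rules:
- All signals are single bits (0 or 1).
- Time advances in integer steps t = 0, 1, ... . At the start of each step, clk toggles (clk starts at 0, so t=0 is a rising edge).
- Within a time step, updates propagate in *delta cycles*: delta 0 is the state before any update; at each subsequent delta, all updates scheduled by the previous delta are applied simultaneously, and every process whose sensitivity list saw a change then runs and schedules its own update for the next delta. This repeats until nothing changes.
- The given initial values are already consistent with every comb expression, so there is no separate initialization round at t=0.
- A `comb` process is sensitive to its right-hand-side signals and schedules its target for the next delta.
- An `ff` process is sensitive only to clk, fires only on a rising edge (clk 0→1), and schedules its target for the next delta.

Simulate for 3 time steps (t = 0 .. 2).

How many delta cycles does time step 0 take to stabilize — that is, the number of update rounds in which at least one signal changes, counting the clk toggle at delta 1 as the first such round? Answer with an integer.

3

t=0 Δ0: c=0 a=1 b=1 clk=0
  Δ1: clk:0→1
  Δ2: c:0→1
  Δ3: b:1→0
  (3Δ to stable)
t=1 Δ0: c=1 a=1 b=0 clk=1
  Δ1: clk:1→0
  (1Δ to stable)
t=2 Δ0: c=1 a=1 b=0 clk=0
  Δ1: clk:0→1
  (1Δ to stable)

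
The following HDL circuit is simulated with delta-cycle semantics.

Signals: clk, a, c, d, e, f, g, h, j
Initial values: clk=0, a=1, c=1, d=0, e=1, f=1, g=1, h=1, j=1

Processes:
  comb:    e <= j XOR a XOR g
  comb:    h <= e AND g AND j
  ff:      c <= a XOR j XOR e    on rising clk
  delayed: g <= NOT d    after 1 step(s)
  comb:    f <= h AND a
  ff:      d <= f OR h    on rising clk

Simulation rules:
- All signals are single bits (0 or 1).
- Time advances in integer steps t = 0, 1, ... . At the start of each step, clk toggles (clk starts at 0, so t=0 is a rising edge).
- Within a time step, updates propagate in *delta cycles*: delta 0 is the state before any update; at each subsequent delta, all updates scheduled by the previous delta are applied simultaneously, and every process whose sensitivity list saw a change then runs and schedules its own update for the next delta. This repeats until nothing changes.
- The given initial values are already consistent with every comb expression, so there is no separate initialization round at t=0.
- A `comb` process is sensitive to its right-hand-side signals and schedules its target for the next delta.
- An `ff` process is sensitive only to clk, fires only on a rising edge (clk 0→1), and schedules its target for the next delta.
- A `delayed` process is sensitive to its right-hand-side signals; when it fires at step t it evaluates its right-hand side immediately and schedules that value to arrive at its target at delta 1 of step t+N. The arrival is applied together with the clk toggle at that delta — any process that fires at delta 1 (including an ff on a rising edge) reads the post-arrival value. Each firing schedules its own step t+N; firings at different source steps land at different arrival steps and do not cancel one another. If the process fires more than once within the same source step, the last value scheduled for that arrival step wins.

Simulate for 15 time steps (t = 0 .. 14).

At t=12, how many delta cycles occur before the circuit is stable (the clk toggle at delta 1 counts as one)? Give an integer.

t=0 Δ0: clk=0 g=1 d=0 j=1 e=1 f=1 c=1 a=1 h=1
  Δ1: clk:0→1
  Δ2: d:0→1
  (2Δ to stable)
t=1 Δ0: clk=1 g=1 d=1 j=1 e=1 f=1 c=1 a=1 h=1
  Δ1: clk:1→0, g:1→0
  Δ2: e:1→0, h:1→0
  Δ3: f:1→0
  (3Δ to stable)
t=2 Δ0: clk=0 g=0 d=1 j=1 e=0 f=0 c=1 a=1 h=0
  Δ1: clk:0→1
  Δ2: d:1→0, c:1→0
  (2Δ to stable)
t=3 Δ0: clk=1 g=0 d=0 j=1 e=0 f=0 c=0 a=1 h=0
  Δ1: clk:1→0, g:0→1
  Δ2: e:0→1
  Δ3: h:0→1
  Δ4: f:0→1
  (4Δ to stable)
t=4 Δ0: clk=0 g=1 d=0 j=1 e=1 f=1 c=0 a=1 h=1
  Δ1: clk:0→1
  Δ2: d:0→1, c:0→1
  (2Δ to stable)
t=5 Δ0: clk=1 g=1 d=1 j=1 e=1 f=1 c=1 a=1 h=1
  Δ1: clk:1→0, g:1→0
  Δ2: e:1→0, h:1→0
  Δ3: f:1→0
  (3Δ to stable)
t=6 Δ0: clk=0 g=0 d=1 j=1 e=0 f=0 c=1 a=1 h=0
  Δ1: clk:0→1
  Δ2: d:1→0, c:1→0
  (2Δ to stable)
t=7 Δ0: clk=1 g=0 d=0 j=1 e=0 f=0 c=0 a=1 h=0
  Δ1: clk:1→0, g:0→1
  Δ2: e:0→1
  Δ3: h:0→1
  Δ4: f:0→1
  (4Δ to stable)
t=8 Δ0: clk=0 g=1 d=0 j=1 e=1 f=1 c=0 a=1 h=1
  Δ1: clk:0→1
  Δ2: d:0→1, c:0→1
  (2Δ to stable)
t=9 Δ0: clk=1 g=1 d=1 j=1 e=1 f=1 c=1 a=1 h=1
  Δ1: clk:1→0, g:1→0
  Δ2: e:1→0, h:1→0
  Δ3: f:1→0
  (3Δ to stable)
t=10 Δ0: clk=0 g=0 d=1 j=1 e=0 f=0 c=1 a=1 h=0
  Δ1: clk:0→1
  Δ2: d:1→0, c:1→0
  (2Δ to stable)
t=11 Δ0: clk=1 g=0 d=0 j=1 e=0 f=0 c=0 a=1 h=0
  Δ1: clk:1→0, g:0→1
  Δ2: e:0→1
  Δ3: h:0→1
  Δ4: f:0→1
  (4Δ to stable)
t=12 Δ0: clk=0 g=1 d=0 j=1 e=1 f=1 c=0 a=1 h=1
  Δ1: clk:0→1
  Δ2: d:0→1, c:0→1
  (2Δ to stable)
t=13 Δ0: clk=1 g=1 d=1 j=1 e=1 f=1 c=1 a=1 h=1
  Δ1: clk:1→0, g:1→0
  Δ2: e:1→0, h:1→0
  Δ3: f:1→0
  (3Δ to stable)
t=14 Δ0: clk=0 g=0 d=1 j=1 e=0 f=0 c=1 a=1 h=0
  Δ1: clk:0→1
  Δ2: d:1→0, c:1→0
  (2Δ to stable)

2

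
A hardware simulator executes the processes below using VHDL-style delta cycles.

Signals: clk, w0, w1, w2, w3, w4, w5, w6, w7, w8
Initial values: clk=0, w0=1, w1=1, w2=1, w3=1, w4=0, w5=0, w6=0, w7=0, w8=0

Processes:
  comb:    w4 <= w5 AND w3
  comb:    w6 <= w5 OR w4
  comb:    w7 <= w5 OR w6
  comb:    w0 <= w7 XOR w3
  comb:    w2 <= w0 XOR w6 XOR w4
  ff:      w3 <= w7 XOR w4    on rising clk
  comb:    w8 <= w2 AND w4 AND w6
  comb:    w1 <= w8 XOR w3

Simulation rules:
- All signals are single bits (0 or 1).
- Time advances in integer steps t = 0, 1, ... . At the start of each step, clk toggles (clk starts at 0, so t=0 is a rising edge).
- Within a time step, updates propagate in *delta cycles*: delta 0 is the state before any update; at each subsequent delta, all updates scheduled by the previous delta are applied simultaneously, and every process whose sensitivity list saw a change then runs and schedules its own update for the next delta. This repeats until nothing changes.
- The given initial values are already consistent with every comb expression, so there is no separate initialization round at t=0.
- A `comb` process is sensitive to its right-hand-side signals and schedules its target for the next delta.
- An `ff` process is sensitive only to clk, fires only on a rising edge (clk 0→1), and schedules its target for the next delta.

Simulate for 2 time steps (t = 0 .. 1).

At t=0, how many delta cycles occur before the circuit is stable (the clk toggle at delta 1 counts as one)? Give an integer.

t0.Δ0 w3=1 w2=1 w0=1 w6=0 w1=1 w5=0 clk=0 w7=0 w4=0 w8=0
t0.Δ1 w3=1 w2=1 w0=1 w6=0 w1=1 w5=0 clk=1 w7=0 w4=0 w8=0
t0.Δ2 w3=0 w2=1 w0=1 w6=0 w1=1 w5=0 clk=1 w7=0 w4=0 w8=0
t0.Δ3 w3=0 w2=1 w0=0 w6=0 w1=0 w5=0 clk=1 w7=0 w4=0 w8=0
t0.Δ4 w3=0 w2=0 w0=0 w6=0 w1=0 w5=0 clk=1 w7=0 w4=0 w8=0
t1.Δ0 w3=0 w2=0 w0=0 w6=0 w1=0 w5=0 clk=1 w7=0 w4=0 w8=0
t1.Δ1 w3=0 w2=0 w0=0 w6=0 w1=0 w5=0 clk=0 w7=0 w4=0 w8=0

4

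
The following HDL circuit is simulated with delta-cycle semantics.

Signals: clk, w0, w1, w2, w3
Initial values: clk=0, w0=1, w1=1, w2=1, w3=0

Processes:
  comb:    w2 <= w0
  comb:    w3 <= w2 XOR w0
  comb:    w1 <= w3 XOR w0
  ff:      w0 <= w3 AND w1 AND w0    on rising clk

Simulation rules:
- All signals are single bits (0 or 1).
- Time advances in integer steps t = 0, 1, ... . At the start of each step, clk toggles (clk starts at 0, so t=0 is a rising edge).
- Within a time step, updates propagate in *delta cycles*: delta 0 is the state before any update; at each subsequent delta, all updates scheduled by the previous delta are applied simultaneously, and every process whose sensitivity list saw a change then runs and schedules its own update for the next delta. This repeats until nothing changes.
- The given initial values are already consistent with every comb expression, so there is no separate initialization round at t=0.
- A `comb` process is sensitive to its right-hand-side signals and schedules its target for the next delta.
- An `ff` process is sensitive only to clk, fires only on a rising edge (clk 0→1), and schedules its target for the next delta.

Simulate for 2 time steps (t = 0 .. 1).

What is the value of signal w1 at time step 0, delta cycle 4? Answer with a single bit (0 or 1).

1

t=0 Δ0: w0=1 w1=1 w2=1 clk=0 w3=0
  Δ1: clk:0→1
  Δ2: w0:1→0
  Δ3: w1:1→0, w2:1→0, w3:0→1
  Δ4: w1:0→1, w3:1→0
  Δ5: w1:1→0
  (5Δ to stable)
t=1 Δ0: w0=0 w1=0 w2=0 clk=1 w3=0
  Δ1: clk:1→0
  (1Δ to stable)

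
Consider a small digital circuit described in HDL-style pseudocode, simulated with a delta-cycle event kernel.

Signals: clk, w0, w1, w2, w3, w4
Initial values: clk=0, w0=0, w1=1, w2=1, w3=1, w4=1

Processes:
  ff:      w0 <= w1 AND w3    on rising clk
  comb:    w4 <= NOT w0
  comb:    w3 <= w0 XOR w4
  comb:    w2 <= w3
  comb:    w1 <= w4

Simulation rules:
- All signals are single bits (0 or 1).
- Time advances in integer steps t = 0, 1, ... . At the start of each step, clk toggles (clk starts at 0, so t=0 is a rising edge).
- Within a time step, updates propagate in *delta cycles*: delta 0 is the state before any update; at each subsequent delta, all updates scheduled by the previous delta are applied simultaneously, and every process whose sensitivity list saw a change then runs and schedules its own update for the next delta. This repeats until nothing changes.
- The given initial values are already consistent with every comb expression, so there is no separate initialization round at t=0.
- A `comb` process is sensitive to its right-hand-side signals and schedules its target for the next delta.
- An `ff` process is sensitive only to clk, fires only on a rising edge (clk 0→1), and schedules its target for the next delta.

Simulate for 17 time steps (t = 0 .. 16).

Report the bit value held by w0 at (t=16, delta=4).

1

t=0 Δ0: w1=1 w0=0 clk=0 w4=1 w3=1 w2=1
  Δ1: clk:0→1
  Δ2: w0:0→1
  Δ3: w4:1→0, w3:1→0
  Δ4: w1:1→0, w3:0→1, w2:1→0
  Δ5: w2:0→1
  (5Δ to stable)
t=1 Δ0: w1=0 w0=1 clk=1 w4=0 w3=1 w2=1
  Δ1: clk:1→0
  (1Δ to stable)
t=2 Δ0: w1=0 w0=1 clk=0 w4=0 w3=1 w2=1
  Δ1: clk:0→1
  Δ2: w0:1→0
  Δ3: w4:0→1, w3:1→0
  Δ4: w1:0→1, w3:0→1, w2:1→0
  Δ5: w2:0→1
  (5Δ to stable)
t=3 Δ0: w1=1 w0=0 clk=1 w4=1 w3=1 w2=1
  Δ1: clk:1→0
  (1Δ to stable)
t=4 Δ0: w1=1 w0=0 clk=0 w4=1 w3=1 w2=1
  Δ1: clk:0→1
  Δ2: w0:0→1
  Δ3: w4:1→0, w3:1→0
  Δ4: w1:1→0, w3:0→1, w2:1→0
  Δ5: w2:0→1
  (5Δ to stable)
t=5 Δ0: w1=0 w0=1 clk=1 w4=0 w3=1 w2=1
  Δ1: clk:1→0
  (1Δ to stable)
t=6 Δ0: w1=0 w0=1 clk=0 w4=0 w3=1 w2=1
  Δ1: clk:0→1
  Δ2: w0:1→0
  Δ3: w4:0→1, w3:1→0
  Δ4: w1:0→1, w3:0→1, w2:1→0
  Δ5: w2:0→1
  (5Δ to stable)
t=7 Δ0: w1=1 w0=0 clk=1 w4=1 w3=1 w2=1
  Δ1: clk:1→0
  (1Δ to stable)
t=8 Δ0: w1=1 w0=0 clk=0 w4=1 w3=1 w2=1
  Δ1: clk:0→1
  Δ2: w0:0→1
  Δ3: w4:1→0, w3:1→0
  Δ4: w1:1→0, w3:0→1, w2:1→0
  Δ5: w2:0→1
  (5Δ to stable)
t=9 Δ0: w1=0 w0=1 clk=1 w4=0 w3=1 w2=1
  Δ1: clk:1→0
  (1Δ to stable)
t=10 Δ0: w1=0 w0=1 clk=0 w4=0 w3=1 w2=1
  Δ1: clk:0→1
  Δ2: w0:1→0
  Δ3: w4:0→1, w3:1→0
  Δ4: w1:0→1, w3:0→1, w2:1→0
  Δ5: w2:0→1
  (5Δ to stable)
t=11 Δ0: w1=1 w0=0 clk=1 w4=1 w3=1 w2=1
  Δ1: clk:1→0
  (1Δ to stable)
t=12 Δ0: w1=1 w0=0 clk=0 w4=1 w3=1 w2=1
  Δ1: clk:0→1
  Δ2: w0:0→1
  Δ3: w4:1→0, w3:1→0
  Δ4: w1:1→0, w3:0→1, w2:1→0
  Δ5: w2:0→1
  (5Δ to stable)
t=13 Δ0: w1=0 w0=1 clk=1 w4=0 w3=1 w2=1
  Δ1: clk:1→0
  (1Δ to stable)
t=14 Δ0: w1=0 w0=1 clk=0 w4=0 w3=1 w2=1
  Δ1: clk:0→1
  Δ2: w0:1→0
  Δ3: w4:0→1, w3:1→0
  Δ4: w1:0→1, w3:0→1, w2:1→0
  Δ5: w2:0→1
  (5Δ to stable)
t=15 Δ0: w1=1 w0=0 clk=1 w4=1 w3=1 w2=1
  Δ1: clk:1→0
  (1Δ to stable)
t=16 Δ0: w1=1 w0=0 clk=0 w4=1 w3=1 w2=1
  Δ1: clk:0→1
  Δ2: w0:0→1
  Δ3: w4:1→0, w3:1→0
  Δ4: w1:1→0, w3:0→1, w2:1→0
  Δ5: w2:0→1
  (5Δ to stable)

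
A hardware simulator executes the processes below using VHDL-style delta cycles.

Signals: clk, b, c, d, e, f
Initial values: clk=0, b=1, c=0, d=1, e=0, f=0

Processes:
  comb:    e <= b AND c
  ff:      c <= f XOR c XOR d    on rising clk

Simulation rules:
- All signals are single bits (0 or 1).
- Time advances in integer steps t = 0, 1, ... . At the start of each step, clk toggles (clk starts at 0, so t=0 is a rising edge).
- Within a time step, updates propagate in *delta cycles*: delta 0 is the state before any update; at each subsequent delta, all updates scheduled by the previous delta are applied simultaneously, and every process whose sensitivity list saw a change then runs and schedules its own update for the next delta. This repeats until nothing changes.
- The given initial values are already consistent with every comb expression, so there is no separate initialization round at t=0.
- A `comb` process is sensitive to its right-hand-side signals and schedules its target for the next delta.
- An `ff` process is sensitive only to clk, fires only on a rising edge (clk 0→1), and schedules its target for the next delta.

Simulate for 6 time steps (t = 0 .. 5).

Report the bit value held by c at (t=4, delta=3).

t=0 Δ0: clk=0 b=1 e=0 d=1 f=0 c=0
  Δ1: clk:0→1
  Δ2: c:0→1
  Δ3: e:0→1
  (3Δ to stable)
t=1 Δ0: clk=1 b=1 e=1 d=1 f=0 c=1
  Δ1: clk:1→0
  (1Δ to stable)
t=2 Δ0: clk=0 b=1 e=1 d=1 f=0 c=1
  Δ1: clk:0→1
  Δ2: c:1→0
  Δ3: e:1→0
  (3Δ to stable)
t=3 Δ0: clk=1 b=1 e=0 d=1 f=0 c=0
  Δ1: clk:1→0
  (1Δ to stable)
t=4 Δ0: clk=0 b=1 e=0 d=1 f=0 c=0
  Δ1: clk:0→1
  Δ2: c:0→1
  Δ3: e:0→1
  (3Δ to stable)
t=5 Δ0: clk=1 b=1 e=1 d=1 f=0 c=1
  Δ1: clk:1→0
  (1Δ to stable)

1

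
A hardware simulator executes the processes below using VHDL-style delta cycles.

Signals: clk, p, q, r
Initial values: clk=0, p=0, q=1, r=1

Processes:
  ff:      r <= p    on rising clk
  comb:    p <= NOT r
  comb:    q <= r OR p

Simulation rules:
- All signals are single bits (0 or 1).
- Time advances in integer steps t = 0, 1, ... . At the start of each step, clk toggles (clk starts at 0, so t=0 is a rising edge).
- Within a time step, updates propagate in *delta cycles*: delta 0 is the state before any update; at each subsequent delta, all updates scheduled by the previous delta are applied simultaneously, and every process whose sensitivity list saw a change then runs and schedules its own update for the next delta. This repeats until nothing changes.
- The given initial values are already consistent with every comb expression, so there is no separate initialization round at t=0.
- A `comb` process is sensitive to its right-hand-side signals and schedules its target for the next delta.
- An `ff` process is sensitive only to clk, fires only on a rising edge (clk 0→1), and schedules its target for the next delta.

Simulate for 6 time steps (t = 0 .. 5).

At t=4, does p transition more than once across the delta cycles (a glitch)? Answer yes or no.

no

[bits: p,q,r,clk]
t=0: Δ0=0110 Δ1=0111 Δ2=0101 Δ3=1001 Δ4=1101 | 4Δ
t=1: Δ0=1101 Δ1=1100 | 1Δ
t=2: Δ0=1100 Δ1=1101 Δ2=1111 Δ3=0111 | 3Δ
t=3: Δ0=0111 Δ1=0110 | 1Δ
t=4: Δ0=0110 Δ1=0111 Δ2=0101 Δ3=1001 Δ4=1101 | 4Δ
t=5: Δ0=1101 Δ1=1100 | 1Δ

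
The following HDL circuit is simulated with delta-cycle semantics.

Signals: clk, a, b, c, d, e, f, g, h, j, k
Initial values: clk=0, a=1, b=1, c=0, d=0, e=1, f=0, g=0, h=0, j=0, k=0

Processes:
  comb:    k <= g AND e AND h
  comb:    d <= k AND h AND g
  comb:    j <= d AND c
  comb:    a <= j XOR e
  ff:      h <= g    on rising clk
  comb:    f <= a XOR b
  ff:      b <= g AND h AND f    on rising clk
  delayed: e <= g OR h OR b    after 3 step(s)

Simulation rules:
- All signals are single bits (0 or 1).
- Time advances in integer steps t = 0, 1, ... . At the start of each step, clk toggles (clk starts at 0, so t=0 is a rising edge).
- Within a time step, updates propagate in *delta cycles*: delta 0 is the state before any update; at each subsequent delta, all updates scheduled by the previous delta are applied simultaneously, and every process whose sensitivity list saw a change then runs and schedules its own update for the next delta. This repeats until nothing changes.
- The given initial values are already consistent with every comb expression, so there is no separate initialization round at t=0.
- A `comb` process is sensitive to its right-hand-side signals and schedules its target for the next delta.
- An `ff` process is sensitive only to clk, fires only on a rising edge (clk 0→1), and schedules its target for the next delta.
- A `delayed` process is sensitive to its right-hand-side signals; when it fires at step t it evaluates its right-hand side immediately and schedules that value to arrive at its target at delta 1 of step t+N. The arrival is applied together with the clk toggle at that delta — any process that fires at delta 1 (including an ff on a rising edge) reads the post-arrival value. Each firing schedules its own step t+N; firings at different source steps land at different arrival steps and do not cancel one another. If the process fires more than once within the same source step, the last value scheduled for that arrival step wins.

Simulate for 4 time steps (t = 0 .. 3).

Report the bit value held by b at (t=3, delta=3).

[bits: h,a,b,j,c,k,f,clk,g,d,e]
t=0: Δ0=01100000001 Δ1=01100001001 Δ2=01000001001 Δ3=01000011001 | 3Δ
t=1: Δ0=01000011001 Δ1=01000010001 | 1Δ
t=2: Δ0=01000010001 Δ1=01000011001 | 1Δ
t=3: Δ0=01000011001 Δ1=01000010000 Δ2=00000010000 Δ3=00000000000 | 3Δ

0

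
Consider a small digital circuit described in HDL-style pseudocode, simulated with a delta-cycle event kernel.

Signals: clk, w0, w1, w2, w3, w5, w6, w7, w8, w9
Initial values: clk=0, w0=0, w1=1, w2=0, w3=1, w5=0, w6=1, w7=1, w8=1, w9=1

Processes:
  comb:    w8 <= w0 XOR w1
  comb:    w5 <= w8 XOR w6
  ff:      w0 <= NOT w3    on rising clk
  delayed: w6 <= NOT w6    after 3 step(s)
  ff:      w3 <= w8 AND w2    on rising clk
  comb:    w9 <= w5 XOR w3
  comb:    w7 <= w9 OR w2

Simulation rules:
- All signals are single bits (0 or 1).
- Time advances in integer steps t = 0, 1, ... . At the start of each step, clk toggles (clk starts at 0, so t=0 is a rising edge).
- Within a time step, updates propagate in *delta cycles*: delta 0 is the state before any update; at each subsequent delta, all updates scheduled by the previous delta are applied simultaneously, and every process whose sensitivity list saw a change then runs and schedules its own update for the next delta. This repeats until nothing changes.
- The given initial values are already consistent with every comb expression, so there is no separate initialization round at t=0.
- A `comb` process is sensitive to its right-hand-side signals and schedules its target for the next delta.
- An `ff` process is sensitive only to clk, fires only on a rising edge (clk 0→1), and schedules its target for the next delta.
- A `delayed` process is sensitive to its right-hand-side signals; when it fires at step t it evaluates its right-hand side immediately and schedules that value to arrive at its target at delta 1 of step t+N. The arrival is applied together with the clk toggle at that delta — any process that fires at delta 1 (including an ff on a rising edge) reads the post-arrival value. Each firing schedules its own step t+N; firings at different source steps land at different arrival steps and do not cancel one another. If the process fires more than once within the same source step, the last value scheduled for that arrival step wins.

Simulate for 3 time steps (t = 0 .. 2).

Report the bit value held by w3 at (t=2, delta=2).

t0.Δ0 w5=0 w7=1 w2=0 w3=1 w6=1 w0=0 w9=1 w8=1 clk=0 w1=1
t0.Δ1 w5=0 w7=1 w2=0 w3=1 w6=1 w0=0 w9=1 w8=1 clk=1 w1=1
t0.Δ2 w5=0 w7=1 w2=0 w3=0 w6=1 w0=0 w9=1 w8=1 clk=1 w1=1
t0.Δ3 w5=0 w7=1 w2=0 w3=0 w6=1 w0=0 w9=0 w8=1 clk=1 w1=1
t0.Δ4 w5=0 w7=0 w2=0 w3=0 w6=1 w0=0 w9=0 w8=1 clk=1 w1=1
t1.Δ0 w5=0 w7=0 w2=0 w3=0 w6=1 w0=0 w9=0 w8=1 clk=1 w1=1
t1.Δ1 w5=0 w7=0 w2=0 w3=0 w6=1 w0=0 w9=0 w8=1 clk=0 w1=1
t2.Δ0 w5=0 w7=0 w2=0 w3=0 w6=1 w0=0 w9=0 w8=1 clk=0 w1=1
t2.Δ1 w5=0 w7=0 w2=0 w3=0 w6=1 w0=0 w9=0 w8=1 clk=1 w1=1
t2.Δ2 w5=0 w7=0 w2=0 w3=0 w6=1 w0=1 w9=0 w8=1 clk=1 w1=1
t2.Δ3 w5=0 w7=0 w2=0 w3=0 w6=1 w0=1 w9=0 w8=0 clk=1 w1=1
t2.Δ4 w5=1 w7=0 w2=0 w3=0 w6=1 w0=1 w9=0 w8=0 clk=1 w1=1
t2.Δ5 w5=1 w7=0 w2=0 w3=0 w6=1 w0=1 w9=1 w8=0 clk=1 w1=1
t2.Δ6 w5=1 w7=1 w2=0 w3=0 w6=1 w0=1 w9=1 w8=0 clk=1 w1=1

0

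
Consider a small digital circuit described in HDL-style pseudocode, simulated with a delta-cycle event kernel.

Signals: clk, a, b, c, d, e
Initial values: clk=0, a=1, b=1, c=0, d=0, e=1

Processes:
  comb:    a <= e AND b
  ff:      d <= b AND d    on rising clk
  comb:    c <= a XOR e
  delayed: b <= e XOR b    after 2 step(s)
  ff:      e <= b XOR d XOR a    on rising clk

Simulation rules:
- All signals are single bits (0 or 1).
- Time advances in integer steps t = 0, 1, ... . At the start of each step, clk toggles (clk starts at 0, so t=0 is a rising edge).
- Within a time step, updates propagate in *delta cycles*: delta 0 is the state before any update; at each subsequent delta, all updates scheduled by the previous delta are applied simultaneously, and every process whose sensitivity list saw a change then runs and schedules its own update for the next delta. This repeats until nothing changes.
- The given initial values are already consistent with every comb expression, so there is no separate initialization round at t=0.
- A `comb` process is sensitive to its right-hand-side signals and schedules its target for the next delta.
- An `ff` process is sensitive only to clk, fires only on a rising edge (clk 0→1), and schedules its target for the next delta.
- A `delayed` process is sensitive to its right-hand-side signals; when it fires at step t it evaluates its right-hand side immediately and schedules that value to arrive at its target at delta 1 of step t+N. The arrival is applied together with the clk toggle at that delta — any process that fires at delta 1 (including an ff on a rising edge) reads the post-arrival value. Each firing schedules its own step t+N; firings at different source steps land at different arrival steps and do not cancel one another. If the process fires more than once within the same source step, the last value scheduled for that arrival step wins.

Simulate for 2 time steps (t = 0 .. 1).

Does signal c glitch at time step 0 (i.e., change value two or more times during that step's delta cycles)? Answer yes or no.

yes

t0.Δ0 e=1 c=0 clk=0 a=1 d=0 b=1
t0.Δ1 e=1 c=0 clk=1 a=1 d=0 b=1
t0.Δ2 e=0 c=0 clk=1 a=1 d=0 b=1
t0.Δ3 e=0 c=1 clk=1 a=0 d=0 b=1
t0.Δ4 e=0 c=0 clk=1 a=0 d=0 b=1
t1.Δ0 e=0 c=0 clk=1 a=0 d=0 b=1
t1.Δ1 e=0 c=0 clk=0 a=0 d=0 b=1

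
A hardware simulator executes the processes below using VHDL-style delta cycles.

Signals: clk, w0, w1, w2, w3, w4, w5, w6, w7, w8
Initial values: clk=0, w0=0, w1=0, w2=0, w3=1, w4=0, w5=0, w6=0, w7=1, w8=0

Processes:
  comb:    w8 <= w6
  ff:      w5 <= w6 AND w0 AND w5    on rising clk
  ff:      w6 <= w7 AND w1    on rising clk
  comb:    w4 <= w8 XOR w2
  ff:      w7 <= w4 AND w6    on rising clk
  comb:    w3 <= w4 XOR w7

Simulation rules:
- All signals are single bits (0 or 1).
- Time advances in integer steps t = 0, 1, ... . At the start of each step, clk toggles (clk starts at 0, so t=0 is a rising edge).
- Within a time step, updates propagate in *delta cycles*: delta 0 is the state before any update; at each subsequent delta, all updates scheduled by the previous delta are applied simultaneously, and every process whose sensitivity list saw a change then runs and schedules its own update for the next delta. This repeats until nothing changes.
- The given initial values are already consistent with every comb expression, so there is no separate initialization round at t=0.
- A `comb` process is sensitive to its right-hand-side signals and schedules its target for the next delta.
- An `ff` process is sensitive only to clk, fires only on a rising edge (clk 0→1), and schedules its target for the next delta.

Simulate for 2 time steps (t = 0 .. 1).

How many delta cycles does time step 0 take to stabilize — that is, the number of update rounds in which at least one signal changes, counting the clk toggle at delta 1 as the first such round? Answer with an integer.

t=0 Δ0: w8=0 w7=1 clk=0 w4=0 w1=0 w5=0 w3=1 w6=0 w2=0 w0=0
  Δ1: clk:0→1
  Δ2: w7:1→0
  Δ3: w3:1→0
  (3Δ to stable)
t=1 Δ0: w8=0 w7=0 clk=1 w4=0 w1=0 w5=0 w3=0 w6=0 w2=0 w0=0
  Δ1: clk:1→0
  (1Δ to stable)

3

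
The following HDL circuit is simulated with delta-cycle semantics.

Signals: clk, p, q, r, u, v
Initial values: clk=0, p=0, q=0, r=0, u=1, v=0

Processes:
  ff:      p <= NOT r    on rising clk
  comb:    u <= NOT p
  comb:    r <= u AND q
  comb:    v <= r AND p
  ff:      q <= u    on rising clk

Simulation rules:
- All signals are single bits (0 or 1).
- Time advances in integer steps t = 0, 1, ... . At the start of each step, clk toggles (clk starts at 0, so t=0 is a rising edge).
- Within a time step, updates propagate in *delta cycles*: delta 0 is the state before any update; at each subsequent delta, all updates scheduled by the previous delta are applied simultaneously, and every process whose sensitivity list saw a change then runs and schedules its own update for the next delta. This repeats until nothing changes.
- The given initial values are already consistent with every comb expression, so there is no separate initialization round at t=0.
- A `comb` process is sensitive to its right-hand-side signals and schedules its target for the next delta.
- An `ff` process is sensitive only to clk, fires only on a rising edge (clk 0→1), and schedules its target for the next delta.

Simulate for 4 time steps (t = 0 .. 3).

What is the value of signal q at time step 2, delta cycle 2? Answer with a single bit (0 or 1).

0

t0.Δ0 q=0 clk=0 p=0 u=1 r=0 v=0
t0.Δ1 q=0 clk=1 p=0 u=1 r=0 v=0
t0.Δ2 q=1 clk=1 p=1 u=1 r=0 v=0
t0.Δ3 q=1 clk=1 p=1 u=0 r=1 v=0
t0.Δ4 q=1 clk=1 p=1 u=0 r=0 v=1
t0.Δ5 q=1 clk=1 p=1 u=0 r=0 v=0
t1.Δ0 q=1 clk=1 p=1 u=0 r=0 v=0
t1.Δ1 q=1 clk=0 p=1 u=0 r=0 v=0
t2.Δ0 q=1 clk=0 p=1 u=0 r=0 v=0
t2.Δ1 q=1 clk=1 p=1 u=0 r=0 v=0
t2.Δ2 q=0 clk=1 p=1 u=0 r=0 v=0
t3.Δ0 q=0 clk=1 p=1 u=0 r=0 v=0
t3.Δ1 q=0 clk=0 p=1 u=0 r=0 v=0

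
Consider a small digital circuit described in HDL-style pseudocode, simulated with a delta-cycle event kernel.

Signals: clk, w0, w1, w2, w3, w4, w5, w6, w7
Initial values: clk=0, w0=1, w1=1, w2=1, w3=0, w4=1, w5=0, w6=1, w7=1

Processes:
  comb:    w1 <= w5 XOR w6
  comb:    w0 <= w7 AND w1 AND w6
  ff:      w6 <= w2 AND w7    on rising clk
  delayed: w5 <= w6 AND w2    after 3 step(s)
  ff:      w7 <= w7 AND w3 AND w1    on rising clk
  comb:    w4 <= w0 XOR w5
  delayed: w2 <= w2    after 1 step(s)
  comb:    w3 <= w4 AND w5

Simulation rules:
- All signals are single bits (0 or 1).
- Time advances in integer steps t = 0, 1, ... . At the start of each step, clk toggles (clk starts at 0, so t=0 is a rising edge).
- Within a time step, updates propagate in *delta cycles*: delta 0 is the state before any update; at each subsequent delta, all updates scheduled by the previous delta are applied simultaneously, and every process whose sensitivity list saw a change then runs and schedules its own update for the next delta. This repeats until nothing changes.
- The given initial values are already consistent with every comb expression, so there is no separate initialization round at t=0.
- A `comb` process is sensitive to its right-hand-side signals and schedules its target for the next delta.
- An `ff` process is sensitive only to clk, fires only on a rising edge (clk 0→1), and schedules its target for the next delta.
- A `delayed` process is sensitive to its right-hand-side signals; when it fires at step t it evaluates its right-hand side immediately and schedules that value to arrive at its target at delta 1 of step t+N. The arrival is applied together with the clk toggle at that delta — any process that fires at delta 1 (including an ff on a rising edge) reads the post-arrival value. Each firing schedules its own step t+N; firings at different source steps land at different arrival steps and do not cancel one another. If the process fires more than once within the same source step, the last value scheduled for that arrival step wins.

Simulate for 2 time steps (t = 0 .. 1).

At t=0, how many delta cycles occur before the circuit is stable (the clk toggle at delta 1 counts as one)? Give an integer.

4

[bits: w5,w7,w6,w3,w1,clk,w4,w0,w2]
t=0: Δ0=011010111 Δ1=011011111 Δ2=001011111 Δ3=001011101 Δ4=001011001 | 4Δ
t=1: Δ0=001011001 Δ1=001010001 | 1Δ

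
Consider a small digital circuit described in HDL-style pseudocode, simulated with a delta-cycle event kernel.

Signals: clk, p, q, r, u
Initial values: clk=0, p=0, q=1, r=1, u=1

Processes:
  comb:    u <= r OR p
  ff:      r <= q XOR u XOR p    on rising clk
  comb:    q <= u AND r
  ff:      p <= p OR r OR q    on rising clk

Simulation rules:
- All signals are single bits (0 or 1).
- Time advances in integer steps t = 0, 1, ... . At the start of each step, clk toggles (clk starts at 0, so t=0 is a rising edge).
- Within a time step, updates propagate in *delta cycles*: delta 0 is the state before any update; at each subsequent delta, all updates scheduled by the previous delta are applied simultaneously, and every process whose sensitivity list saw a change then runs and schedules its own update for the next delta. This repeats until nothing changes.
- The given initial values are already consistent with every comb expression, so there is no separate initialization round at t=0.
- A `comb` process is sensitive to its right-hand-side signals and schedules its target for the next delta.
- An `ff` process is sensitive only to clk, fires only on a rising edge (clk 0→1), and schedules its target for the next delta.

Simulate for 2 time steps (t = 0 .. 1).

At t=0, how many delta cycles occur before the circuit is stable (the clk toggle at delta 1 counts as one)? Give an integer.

3

[bits: r,q,u,p,clk]
t=0: Δ0=11100 Δ1=11101 Δ2=01111 Δ3=00111 | 3Δ
t=1: Δ0=00111 Δ1=00110 | 1Δ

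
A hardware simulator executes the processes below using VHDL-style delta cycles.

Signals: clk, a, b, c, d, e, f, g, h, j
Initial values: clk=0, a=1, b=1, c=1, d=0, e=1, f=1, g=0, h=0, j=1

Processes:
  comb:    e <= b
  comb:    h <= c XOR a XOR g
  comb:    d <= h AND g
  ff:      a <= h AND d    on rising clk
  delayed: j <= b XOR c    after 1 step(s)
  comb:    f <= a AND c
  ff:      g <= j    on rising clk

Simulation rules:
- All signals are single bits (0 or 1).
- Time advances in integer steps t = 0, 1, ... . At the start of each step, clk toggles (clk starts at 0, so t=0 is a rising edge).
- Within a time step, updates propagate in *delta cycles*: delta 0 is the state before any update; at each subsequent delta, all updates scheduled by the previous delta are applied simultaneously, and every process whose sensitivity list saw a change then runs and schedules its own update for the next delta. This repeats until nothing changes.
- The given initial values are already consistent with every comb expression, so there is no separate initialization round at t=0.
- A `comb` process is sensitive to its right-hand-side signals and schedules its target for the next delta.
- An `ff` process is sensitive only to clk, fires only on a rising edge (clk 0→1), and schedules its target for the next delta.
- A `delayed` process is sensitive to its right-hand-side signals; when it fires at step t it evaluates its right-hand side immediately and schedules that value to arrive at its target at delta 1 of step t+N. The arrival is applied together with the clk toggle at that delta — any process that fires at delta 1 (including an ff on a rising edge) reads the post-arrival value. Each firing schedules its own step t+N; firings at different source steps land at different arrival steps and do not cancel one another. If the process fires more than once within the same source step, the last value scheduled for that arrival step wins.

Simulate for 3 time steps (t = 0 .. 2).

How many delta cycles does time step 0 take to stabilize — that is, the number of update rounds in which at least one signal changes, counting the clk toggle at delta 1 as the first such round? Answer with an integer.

t=0 Δ0: c=1 j=1 clk=0 b=1 e=1 a=1 h=0 d=0 g=0 f=1
  Δ1: clk:0→1
  Δ2: a:1→0, g:0→1
  Δ3: f:1→0
  (3Δ to stable)
t=1 Δ0: c=1 j=1 clk=1 b=1 e=1 a=0 h=0 d=0 g=1 f=0
  Δ1: clk:1→0
  (1Δ to stable)
t=2 Δ0: c=1 j=1 clk=0 b=1 e=1 a=0 h=0 d=0 g=1 f=0
  Δ1: clk:0→1
  (1Δ to stable)

3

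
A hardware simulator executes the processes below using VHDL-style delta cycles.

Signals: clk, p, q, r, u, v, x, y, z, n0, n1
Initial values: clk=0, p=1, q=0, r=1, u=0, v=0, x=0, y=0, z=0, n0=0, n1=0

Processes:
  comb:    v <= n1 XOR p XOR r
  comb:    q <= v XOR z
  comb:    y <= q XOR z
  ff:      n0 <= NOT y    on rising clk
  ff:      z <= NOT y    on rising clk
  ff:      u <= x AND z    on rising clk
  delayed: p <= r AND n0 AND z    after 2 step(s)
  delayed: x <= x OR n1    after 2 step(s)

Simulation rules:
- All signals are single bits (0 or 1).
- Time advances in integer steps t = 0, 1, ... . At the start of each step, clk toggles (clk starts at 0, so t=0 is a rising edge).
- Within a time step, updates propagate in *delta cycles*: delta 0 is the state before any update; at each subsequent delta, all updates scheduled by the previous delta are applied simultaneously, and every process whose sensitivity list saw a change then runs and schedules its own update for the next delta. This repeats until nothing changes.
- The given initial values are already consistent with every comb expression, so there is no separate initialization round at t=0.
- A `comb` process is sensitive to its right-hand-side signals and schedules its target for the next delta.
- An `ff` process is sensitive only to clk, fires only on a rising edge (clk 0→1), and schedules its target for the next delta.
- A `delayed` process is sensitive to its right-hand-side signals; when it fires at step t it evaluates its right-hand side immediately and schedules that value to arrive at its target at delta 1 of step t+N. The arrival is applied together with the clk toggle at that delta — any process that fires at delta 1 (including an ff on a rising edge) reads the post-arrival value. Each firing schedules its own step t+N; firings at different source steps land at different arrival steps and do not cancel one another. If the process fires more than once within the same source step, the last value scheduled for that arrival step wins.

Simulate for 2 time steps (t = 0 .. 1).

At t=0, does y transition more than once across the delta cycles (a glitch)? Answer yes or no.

t=0 Δ0: n0=0 x=0 q=0 clk=0 r=1 v=0 y=0 z=0 u=0 p=1 n1=0
  Δ1: clk:0→1
  Δ2: n0:0→1, z:0→1
  Δ3: q:0→1, y:0→1
  Δ4: y:1→0
  (4Δ to stable)
t=1 Δ0: n0=1 x=0 q=1 clk=1 r=1 v=0 y=0 z=1 u=0 p=1 n1=0
  Δ1: clk:1→0
  (1Δ to stable)

yes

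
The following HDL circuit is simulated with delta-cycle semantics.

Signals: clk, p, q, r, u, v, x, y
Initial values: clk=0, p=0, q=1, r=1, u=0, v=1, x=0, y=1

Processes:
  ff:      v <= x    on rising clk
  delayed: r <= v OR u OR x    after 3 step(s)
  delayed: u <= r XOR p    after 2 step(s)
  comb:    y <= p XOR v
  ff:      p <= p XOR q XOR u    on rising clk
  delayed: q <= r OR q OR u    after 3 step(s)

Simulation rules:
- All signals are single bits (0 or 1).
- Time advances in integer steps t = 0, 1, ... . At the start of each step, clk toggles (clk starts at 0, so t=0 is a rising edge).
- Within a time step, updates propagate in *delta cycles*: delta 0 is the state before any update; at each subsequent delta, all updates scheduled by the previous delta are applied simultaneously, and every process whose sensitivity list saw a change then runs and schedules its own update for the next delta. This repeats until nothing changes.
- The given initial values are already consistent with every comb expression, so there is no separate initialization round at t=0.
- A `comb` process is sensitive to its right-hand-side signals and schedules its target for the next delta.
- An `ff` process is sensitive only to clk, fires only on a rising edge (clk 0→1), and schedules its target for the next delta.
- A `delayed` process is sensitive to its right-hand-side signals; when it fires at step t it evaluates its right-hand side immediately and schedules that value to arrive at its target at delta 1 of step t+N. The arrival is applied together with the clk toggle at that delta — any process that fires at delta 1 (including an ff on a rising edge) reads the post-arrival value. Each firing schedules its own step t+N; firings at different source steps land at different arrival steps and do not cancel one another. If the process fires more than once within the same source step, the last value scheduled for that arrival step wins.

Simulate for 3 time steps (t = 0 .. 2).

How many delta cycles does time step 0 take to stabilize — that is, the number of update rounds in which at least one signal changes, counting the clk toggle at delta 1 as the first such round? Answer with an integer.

2

t0.Δ0 v=1 r=1 y=1 p=0 u=0 q=1 x=0 clk=0
t0.Δ1 v=1 r=1 y=1 p=0 u=0 q=1 x=0 clk=1
t0.Δ2 v=0 r=1 y=1 p=1 u=0 q=1 x=0 clk=1
t1.Δ0 v=0 r=1 y=1 p=1 u=0 q=1 x=0 clk=1
t1.Δ1 v=0 r=1 y=1 p=1 u=0 q=1 x=0 clk=0
t2.Δ0 v=0 r=1 y=1 p=1 u=0 q=1 x=0 clk=0
t2.Δ1 v=0 r=1 y=1 p=1 u=0 q=1 x=0 clk=1
t2.Δ2 v=0 r=1 y=1 p=0 u=0 q=1 x=0 clk=1
t2.Δ3 v=0 r=1 y=0 p=0 u=0 q=1 x=0 clk=1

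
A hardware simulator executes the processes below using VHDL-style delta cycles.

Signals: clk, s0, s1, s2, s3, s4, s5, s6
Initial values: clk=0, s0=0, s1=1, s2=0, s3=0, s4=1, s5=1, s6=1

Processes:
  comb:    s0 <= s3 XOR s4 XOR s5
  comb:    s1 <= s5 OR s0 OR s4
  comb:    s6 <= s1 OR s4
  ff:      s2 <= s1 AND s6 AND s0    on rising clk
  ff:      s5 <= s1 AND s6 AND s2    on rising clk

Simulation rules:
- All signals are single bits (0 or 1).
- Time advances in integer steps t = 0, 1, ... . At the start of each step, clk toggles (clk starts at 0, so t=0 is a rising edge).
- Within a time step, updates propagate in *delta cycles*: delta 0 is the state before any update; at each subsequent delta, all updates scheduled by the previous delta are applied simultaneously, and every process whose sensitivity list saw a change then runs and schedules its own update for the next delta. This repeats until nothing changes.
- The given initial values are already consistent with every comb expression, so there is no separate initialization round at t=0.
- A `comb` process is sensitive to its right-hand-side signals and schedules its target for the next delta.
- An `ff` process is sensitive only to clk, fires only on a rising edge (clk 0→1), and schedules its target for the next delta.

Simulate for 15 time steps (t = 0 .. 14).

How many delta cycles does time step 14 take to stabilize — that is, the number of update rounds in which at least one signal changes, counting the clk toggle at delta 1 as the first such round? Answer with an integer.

2

t0.Δ0 clk=0 s0=0 s6=1 s4=1 s2=0 s3=0 s5=1 s1=1
t0.Δ1 clk=1 s0=0 s6=1 s4=1 s2=0 s3=0 s5=1 s1=1
t0.Δ2 clk=1 s0=0 s6=1 s4=1 s2=0 s3=0 s5=0 s1=1
t0.Δ3 clk=1 s0=1 s6=1 s4=1 s2=0 s3=0 s5=0 s1=1
t1.Δ0 clk=1 s0=1 s6=1 s4=1 s2=0 s3=0 s5=0 s1=1
t1.Δ1 clk=0 s0=1 s6=1 s4=1 s2=0 s3=0 s5=0 s1=1
t2.Δ0 clk=0 s0=1 s6=1 s4=1 s2=0 s3=0 s5=0 s1=1
t2.Δ1 clk=1 s0=1 s6=1 s4=1 s2=0 s3=0 s5=0 s1=1
t2.Δ2 clk=1 s0=1 s6=1 s4=1 s2=1 s3=0 s5=0 s1=1
t3.Δ0 clk=1 s0=1 s6=1 s4=1 s2=1 s3=0 s5=0 s1=1
t3.Δ1 clk=0 s0=1 s6=1 s4=1 s2=1 s3=0 s5=0 s1=1
t4.Δ0 clk=0 s0=1 s6=1 s4=1 s2=1 s3=0 s5=0 s1=1
t4.Δ1 clk=1 s0=1 s6=1 s4=1 s2=1 s3=0 s5=0 s1=1
t4.Δ2 clk=1 s0=1 s6=1 s4=1 s2=1 s3=0 s5=1 s1=1
t4.Δ3 clk=1 s0=0 s6=1 s4=1 s2=1 s3=0 s5=1 s1=1
t5.Δ0 clk=1 s0=0 s6=1 s4=1 s2=1 s3=0 s5=1 s1=1
t5.Δ1 clk=0 s0=0 s6=1 s4=1 s2=1 s3=0 s5=1 s1=1
t6.Δ0 clk=0 s0=0 s6=1 s4=1 s2=1 s3=0 s5=1 s1=1
t6.Δ1 clk=1 s0=0 s6=1 s4=1 s2=1 s3=0 s5=1 s1=1
t6.Δ2 clk=1 s0=0 s6=1 s4=1 s2=0 s3=0 s5=1 s1=1
t7.Δ0 clk=1 s0=0 s6=1 s4=1 s2=0 s3=0 s5=1 s1=1
t7.Δ1 clk=0 s0=0 s6=1 s4=1 s2=0 s3=0 s5=1 s1=1
t8.Δ0 clk=0 s0=0 s6=1 s4=1 s2=0 s3=0 s5=1 s1=1
t8.Δ1 clk=1 s0=0 s6=1 s4=1 s2=0 s3=0 s5=1 s1=1
t8.Δ2 clk=1 s0=0 s6=1 s4=1 s2=0 s3=0 s5=0 s1=1
t8.Δ3 clk=1 s0=1 s6=1 s4=1 s2=0 s3=0 s5=0 s1=1
t9.Δ0 clk=1 s0=1 s6=1 s4=1 s2=0 s3=0 s5=0 s1=1
t9.Δ1 clk=0 s0=1 s6=1 s4=1 s2=0 s3=0 s5=0 s1=1
t10.Δ0 clk=0 s0=1 s6=1 s4=1 s2=0 s3=0 s5=0 s1=1
t10.Δ1 clk=1 s0=1 s6=1 s4=1 s2=0 s3=0 s5=0 s1=1
t10.Δ2 clk=1 s0=1 s6=1 s4=1 s2=1 s3=0 s5=0 s1=1
t11.Δ0 clk=1 s0=1 s6=1 s4=1 s2=1 s3=0 s5=0 s1=1
t11.Δ1 clk=0 s0=1 s6=1 s4=1 s2=1 s3=0 s5=0 s1=1
t12.Δ0 clk=0 s0=1 s6=1 s4=1 s2=1 s3=0 s5=0 s1=1
t12.Δ1 clk=1 s0=1 s6=1 s4=1 s2=1 s3=0 s5=0 s1=1
t12.Δ2 clk=1 s0=1 s6=1 s4=1 s2=1 s3=0 s5=1 s1=1
t12.Δ3 clk=1 s0=0 s6=1 s4=1 s2=1 s3=0 s5=1 s1=1
t13.Δ0 clk=1 s0=0 s6=1 s4=1 s2=1 s3=0 s5=1 s1=1
t13.Δ1 clk=0 s0=0 s6=1 s4=1 s2=1 s3=0 s5=1 s1=1
t14.Δ0 clk=0 s0=0 s6=1 s4=1 s2=1 s3=0 s5=1 s1=1
t14.Δ1 clk=1 s0=0 s6=1 s4=1 s2=1 s3=0 s5=1 s1=1
t14.Δ2 clk=1 s0=0 s6=1 s4=1 s2=0 s3=0 s5=1 s1=1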